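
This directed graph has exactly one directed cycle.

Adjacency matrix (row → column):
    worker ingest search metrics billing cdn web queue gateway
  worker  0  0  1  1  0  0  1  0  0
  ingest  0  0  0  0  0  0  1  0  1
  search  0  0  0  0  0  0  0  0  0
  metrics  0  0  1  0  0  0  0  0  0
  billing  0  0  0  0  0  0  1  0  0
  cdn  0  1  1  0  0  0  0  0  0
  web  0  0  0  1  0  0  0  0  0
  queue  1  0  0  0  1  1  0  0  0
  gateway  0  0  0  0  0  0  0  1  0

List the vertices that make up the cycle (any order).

cdn, queue, ingest, gateway

DFS with gray/black marking from gateway:
gateway gray
  queue gray
    cdn gray
      search gray
      search black
      ingest gray
        ingest→gateway: gateway is gray → back edge
Back edge closes the cycle gateway → queue → cdn → ingest → gateway; its vertices are {cdn, queue, ingest, gateway}.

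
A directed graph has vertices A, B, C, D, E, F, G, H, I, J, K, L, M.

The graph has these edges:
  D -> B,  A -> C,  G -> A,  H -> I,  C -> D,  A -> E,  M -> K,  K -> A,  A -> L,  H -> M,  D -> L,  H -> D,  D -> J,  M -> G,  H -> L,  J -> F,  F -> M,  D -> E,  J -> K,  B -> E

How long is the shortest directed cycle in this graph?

5

For each vertex v, BFS finds the shortest path from v back to v.
The shortest such closed walk is D → J → K → A → C → D, length 5.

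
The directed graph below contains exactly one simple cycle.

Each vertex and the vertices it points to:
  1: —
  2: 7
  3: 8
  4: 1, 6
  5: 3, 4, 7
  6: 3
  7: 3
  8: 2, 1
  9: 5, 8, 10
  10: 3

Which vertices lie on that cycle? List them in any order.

2, 3, 7, 8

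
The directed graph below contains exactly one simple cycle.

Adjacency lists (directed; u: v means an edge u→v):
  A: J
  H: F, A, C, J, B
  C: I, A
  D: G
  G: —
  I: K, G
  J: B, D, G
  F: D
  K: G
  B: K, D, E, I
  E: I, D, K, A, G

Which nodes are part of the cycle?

DFS with gray/black marking from J:
J gray
  B gray
    K gray
      G gray
      G black
    K black
    D gray
      D→G: G black — skip
    D black
    E gray
      I gray
        I→K: K black — skip
        I→G: G black — skip
      I black
      E→D: D black — skip
      E→K: K black — skip
      A gray
        A→J: J is gray → back edge
Back edge closes the cycle J → B → E → A → J; its vertices are {A, B, E, J}.

A, B, E, J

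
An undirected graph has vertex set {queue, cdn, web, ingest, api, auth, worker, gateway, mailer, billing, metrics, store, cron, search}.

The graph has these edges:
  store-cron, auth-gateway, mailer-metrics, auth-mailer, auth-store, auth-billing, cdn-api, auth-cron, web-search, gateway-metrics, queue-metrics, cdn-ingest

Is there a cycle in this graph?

DFS, tracking each vertex's parent; an edge to a visited non-parent vertex closes a cycle.
Start from worker:
visit worker (parent –)
visit queue (parent –)
  visit metrics (parent queue)
    visit mailer (parent metrics)
      mailer–metrics: parent, skip
      visit auth (parent mailer)
        visit gateway (parent auth)
          gateway–metrics: metrics visited and ≠ parent → cycle
Cycle: metrics – mailer – auth – gateway – metrics.

Yes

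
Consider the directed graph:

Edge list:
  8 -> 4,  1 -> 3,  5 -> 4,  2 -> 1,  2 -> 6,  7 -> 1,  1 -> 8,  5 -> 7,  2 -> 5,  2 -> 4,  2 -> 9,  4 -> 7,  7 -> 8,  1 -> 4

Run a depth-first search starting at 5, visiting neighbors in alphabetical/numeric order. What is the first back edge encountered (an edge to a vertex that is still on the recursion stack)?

1->4

DFS from 5 (visiting neighbors in alphabetical/numeric order); mark gray on enter, black on exit:
5 gray
  4 gray
    7 gray
      1 gray
        3 gray
        3 black
        1→4: 4 is gray → back edge
First back edge: 1 → 4.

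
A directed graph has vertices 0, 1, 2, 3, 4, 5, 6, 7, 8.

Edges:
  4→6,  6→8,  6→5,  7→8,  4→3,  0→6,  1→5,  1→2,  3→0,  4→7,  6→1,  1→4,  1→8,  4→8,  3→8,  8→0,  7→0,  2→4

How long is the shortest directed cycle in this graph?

3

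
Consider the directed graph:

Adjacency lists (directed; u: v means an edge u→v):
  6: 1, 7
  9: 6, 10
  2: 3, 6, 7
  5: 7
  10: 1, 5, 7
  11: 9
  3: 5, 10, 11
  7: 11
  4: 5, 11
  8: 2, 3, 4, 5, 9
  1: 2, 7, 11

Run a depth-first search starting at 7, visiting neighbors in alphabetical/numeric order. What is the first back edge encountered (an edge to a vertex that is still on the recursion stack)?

DFS from 7 (visiting neighbors in alphabetical/numeric order); mark gray on enter, black on exit:
7 gray
  11 gray
    9 gray
      6 gray
        1 gray
          2 gray
            3 gray
              5 gray
                5→7: 7 is gray → back edge
First back edge: 5 → 7.

5->7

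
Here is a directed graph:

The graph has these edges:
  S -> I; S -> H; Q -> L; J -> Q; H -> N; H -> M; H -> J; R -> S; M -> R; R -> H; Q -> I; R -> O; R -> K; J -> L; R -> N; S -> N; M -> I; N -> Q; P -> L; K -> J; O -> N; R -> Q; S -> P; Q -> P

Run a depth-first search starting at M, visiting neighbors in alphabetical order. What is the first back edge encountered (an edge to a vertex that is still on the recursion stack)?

H→M

DFS from M (visiting neighbors in alphabetical order); mark gray on enter, black on exit:
M gray
  I gray
  I black
  R gray
    H gray
      J gray
        L gray
        L black
        Q gray
          Q→I: I black — skip
          Q→L: L black — skip
          P gray
            P→L: L black — skip
          P black
        Q black
      J black
      H→M: M is gray → back edge
First back edge: H → M.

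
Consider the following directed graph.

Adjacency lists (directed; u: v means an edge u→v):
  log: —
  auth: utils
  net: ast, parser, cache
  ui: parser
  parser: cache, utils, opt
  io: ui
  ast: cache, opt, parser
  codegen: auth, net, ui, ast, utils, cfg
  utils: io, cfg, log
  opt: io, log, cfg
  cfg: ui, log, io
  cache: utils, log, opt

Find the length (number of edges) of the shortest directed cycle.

4

For each vertex v, BFS finds the shortest path from v back to v.
The shortest such closed walk is cfg → ui → parser → opt → cfg, length 4.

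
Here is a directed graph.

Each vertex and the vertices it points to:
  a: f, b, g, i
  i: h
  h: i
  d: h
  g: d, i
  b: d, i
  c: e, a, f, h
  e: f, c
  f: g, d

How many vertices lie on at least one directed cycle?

4

A vertex is on a directed cycle iff it belongs to a strongly connected component of size ≥ 2 (or has a self-loop).
The vertices on cycles are {c, e, h, i} — 4 in total.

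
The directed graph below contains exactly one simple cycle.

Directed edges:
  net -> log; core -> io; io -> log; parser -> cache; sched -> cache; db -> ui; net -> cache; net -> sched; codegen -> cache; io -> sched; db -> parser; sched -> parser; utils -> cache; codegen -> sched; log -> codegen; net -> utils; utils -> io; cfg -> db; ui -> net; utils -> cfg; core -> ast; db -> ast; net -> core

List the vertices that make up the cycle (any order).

db, ui, cfg, net, utils

DFS with gray/black marking from utils:
utils gray
  cfg gray
    db gray
      ui gray
        net gray
          cache gray
          cache black
          net→utils: utils is gray → back edge
Back edge closes the cycle utils → cfg → db → ui → net → utils; its vertices are {db, ui, cfg, net, utils}.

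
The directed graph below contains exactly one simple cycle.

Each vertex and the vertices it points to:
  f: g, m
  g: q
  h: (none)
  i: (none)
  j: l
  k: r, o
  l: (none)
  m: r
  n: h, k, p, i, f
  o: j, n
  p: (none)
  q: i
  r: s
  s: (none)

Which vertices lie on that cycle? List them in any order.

k, n, o

DFS with gray/black marking from o:
o gray
  j gray
    l gray
    l black
  j black
  n gray
    h gray
    h black
    k gray
      r gray
        s gray
        s black
      r black
      k→o: o is gray → back edge
Back edge closes the cycle o → n → k → o; its vertices are {k, n, o}.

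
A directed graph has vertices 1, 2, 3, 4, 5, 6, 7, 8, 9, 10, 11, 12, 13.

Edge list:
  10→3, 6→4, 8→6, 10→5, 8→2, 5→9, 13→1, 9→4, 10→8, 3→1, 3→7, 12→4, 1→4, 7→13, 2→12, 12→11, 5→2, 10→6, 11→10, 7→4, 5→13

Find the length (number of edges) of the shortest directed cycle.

5

For each vertex v, BFS finds the shortest path from v back to v.
The shortest such closed walk is 10 → 5 → 2 → 12 → 11 → 10, length 5.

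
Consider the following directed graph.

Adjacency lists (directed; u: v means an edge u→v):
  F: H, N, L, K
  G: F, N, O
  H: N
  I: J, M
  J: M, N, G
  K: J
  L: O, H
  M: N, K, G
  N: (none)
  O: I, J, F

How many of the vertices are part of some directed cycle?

8

A vertex is on a directed cycle iff it belongs to a strongly connected component of size ≥ 2 (or has a self-loop).
The vertices on cycles are {F, G, I, J, K, L, M, O} — 8 in total.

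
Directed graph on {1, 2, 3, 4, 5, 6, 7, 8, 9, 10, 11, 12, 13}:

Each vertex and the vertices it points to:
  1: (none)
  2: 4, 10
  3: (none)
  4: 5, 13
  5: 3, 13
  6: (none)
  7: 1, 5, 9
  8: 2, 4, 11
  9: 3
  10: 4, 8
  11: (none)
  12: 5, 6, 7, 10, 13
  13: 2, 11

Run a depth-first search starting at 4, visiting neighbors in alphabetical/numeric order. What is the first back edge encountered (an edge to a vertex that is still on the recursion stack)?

2→4

DFS from 4 (visiting neighbors in alphabetical/numeric order); mark gray on enter, black on exit:
4 gray
  5 gray
    3 gray
    3 black
    13 gray
      2 gray
        2→4: 4 is gray → back edge
First back edge: 2 → 4.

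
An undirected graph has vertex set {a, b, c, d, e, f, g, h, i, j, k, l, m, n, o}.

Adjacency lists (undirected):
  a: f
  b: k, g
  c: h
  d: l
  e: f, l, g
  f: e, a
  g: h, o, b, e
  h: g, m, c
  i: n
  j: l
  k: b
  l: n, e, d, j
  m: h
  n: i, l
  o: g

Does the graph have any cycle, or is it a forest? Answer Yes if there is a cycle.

No

DFS, tracking each vertex's parent; an edge to a visited non-parent vertex closes a cycle.
Start from d:
visit d (parent –)
  visit l (parent d)
    visit n (parent l)
      visit i (parent n)
        i–n: parent, skip
      n–l: parent, skip
    visit e (parent l)
      visit f (parent e)
        f–e: parent, skip
        visit a (parent f)
          a–f: parent, skip
      e–l: parent, skip
      visit g (parent e)
        visit h (parent g)
          h–g: parent, skip
          visit m (parent h)
            m–h: parent, skip
          visit c (parent h)
            c–h: parent, skip
        visit o (parent g)
          o–g: parent, skip
        visit b (parent g)
          visit k (parent b)
            k–b: parent, skip
          b–g: parent, skip
        g–e: parent, skip
    l–d: parent, skip
    visit j (parent l)
      j–l: parent, skip
No non-parent visited neighbor found — the graph is a forest.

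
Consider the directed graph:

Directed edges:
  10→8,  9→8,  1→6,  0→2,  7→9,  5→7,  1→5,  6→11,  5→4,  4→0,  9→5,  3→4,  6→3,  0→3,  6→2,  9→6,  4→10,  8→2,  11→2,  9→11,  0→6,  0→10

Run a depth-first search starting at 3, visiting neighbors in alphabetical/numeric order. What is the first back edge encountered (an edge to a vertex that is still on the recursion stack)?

DFS from 3 (visiting neighbors in alphabetical/numeric order); mark gray on enter, black on exit:
3 gray
  4 gray
    0 gray
      2 gray
      2 black
      0→3: 3 is gray → back edge
First back edge: 0 → 3.

0→3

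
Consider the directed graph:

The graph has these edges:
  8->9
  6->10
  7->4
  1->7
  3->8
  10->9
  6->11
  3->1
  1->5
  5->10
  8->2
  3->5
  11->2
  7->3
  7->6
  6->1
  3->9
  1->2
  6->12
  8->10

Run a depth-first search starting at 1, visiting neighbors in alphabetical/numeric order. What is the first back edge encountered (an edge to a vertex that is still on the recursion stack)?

3->1

DFS from 1 (visiting neighbors in alphabetical/numeric order); mark gray on enter, black on exit:
1 gray
  2 gray
  2 black
  5 gray
    10 gray
      9 gray
      9 black
    10 black
  5 black
  7 gray
    3 gray
      3→1: 1 is gray → back edge
First back edge: 3 → 1.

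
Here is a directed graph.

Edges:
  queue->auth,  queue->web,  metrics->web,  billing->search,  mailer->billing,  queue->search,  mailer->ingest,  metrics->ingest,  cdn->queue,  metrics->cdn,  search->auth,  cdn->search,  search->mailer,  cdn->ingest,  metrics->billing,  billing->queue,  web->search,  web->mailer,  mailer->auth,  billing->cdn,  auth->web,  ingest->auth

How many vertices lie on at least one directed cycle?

A vertex is on a directed cycle iff it belongs to a strongly connected component of size ≥ 2 (or has a self-loop).
The vertices on cycles are {cdn, web, auth, queue, ingest, mailer, search, billing} — 8 in total.

8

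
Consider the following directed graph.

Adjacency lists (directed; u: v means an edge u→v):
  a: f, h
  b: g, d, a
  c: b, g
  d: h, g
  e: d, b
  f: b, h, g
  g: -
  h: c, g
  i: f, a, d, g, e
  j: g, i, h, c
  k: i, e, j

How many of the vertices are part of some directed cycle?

A vertex is on a directed cycle iff it belongs to a strongly connected component of size ≥ 2 (or has a self-loop).
The vertices on cycles are {a, b, c, d, f, h} — 6 in total.

6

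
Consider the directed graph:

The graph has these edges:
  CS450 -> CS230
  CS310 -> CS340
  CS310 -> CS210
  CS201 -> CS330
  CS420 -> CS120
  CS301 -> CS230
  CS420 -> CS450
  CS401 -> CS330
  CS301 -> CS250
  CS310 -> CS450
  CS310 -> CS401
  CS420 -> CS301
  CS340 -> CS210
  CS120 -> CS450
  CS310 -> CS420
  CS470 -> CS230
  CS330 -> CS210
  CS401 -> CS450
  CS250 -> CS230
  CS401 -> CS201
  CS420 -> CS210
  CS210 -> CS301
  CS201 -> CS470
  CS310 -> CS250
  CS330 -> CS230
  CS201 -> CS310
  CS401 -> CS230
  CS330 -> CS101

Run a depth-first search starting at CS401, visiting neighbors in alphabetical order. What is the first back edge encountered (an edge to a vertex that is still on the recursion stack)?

CS310->CS401

DFS from CS401 (visiting neighbors in alphabetical order); mark gray on enter, black on exit:
CS401 gray
  CS201 gray
    CS310 gray
      CS210 gray
        CS301 gray
          CS230 gray
          CS230 black
          CS250 gray
            CS250→CS230: CS230 black — skip
          CS250 black
        CS301 black
      CS210 black
      CS310→CS250: CS250 black — skip
      CS340 gray
        CS340→CS210: CS210 black — skip
      CS340 black
      CS310→CS401: CS401 is gray → back edge
First back edge: CS310 → CS401.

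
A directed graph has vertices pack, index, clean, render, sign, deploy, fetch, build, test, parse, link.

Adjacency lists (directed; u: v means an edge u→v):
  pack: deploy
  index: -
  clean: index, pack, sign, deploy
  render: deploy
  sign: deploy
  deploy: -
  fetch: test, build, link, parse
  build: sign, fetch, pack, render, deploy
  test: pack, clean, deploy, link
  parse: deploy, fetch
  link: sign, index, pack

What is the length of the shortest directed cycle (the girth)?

2

For each vertex v, BFS finds the shortest path from v back to v.
The shortest such closed walk is fetch → parse → fetch, length 2.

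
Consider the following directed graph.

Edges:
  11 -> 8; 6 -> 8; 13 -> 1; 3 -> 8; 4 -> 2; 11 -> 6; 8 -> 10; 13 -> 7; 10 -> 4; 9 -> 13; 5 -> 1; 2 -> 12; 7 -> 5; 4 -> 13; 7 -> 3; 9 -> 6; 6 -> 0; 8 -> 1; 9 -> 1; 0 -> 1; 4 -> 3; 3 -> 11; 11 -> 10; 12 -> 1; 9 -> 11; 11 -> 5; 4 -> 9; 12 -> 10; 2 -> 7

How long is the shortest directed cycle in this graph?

4

For each vertex v, BFS finds the shortest path from v back to v.
The shortest such closed walk is 4 → 9 → 11 → 10 → 4, length 4.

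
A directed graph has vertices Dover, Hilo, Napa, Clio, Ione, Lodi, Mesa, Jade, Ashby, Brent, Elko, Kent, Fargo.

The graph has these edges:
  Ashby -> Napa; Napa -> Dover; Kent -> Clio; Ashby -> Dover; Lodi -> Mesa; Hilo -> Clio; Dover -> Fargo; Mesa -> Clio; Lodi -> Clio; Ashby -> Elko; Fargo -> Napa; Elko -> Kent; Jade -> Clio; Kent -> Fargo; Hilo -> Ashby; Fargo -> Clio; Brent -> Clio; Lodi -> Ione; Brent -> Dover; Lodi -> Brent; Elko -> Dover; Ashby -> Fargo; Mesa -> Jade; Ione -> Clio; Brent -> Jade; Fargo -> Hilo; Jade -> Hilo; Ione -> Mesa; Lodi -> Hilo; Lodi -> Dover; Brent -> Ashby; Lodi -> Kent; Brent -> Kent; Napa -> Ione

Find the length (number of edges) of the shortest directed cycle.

For each vertex v, BFS finds the shortest path from v back to v.
The shortest such closed walk is Ashby → Fargo → Hilo → Ashby, length 3.

3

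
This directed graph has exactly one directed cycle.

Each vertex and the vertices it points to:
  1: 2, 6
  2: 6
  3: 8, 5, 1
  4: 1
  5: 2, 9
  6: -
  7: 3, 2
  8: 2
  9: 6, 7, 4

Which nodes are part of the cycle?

DFS with gray/black marking from 9:
9 gray
  6 gray
  6 black
  7 gray
    3 gray
      8 gray
        2 gray
          2→6: 6 black — skip
        2 black
      8 black
      5 gray
        5→2: 2 black — skip
        5→9: 9 is gray → back edge
Back edge closes the cycle 9 → 7 → 3 → 5 → 9; its vertices are {3, 5, 7, 9}.

3, 5, 7, 9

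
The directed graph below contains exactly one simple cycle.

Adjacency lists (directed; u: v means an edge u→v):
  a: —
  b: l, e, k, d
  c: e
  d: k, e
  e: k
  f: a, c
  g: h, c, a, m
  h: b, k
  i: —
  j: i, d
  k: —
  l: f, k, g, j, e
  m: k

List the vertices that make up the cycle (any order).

DFS with gray/black marking from l:
l gray
  f gray
    a gray
    a black
    c gray
      e gray
        k gray
        k black
      e black
    c black
  f black
  l→k: k black — skip
  g gray
    h gray
      b gray
        b→l: l is gray → back edge
Back edge closes the cycle l → g → h → b → l; its vertices are {b, g, h, l}.

b, g, h, l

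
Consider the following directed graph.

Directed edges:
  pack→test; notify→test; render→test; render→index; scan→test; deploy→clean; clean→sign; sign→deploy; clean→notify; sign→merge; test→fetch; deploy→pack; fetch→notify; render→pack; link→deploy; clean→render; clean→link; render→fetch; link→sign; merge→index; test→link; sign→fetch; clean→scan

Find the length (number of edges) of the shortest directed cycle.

3

For each vertex v, BFS finds the shortest path from v back to v.
The shortest such closed walk is clean → sign → deploy → clean, length 3.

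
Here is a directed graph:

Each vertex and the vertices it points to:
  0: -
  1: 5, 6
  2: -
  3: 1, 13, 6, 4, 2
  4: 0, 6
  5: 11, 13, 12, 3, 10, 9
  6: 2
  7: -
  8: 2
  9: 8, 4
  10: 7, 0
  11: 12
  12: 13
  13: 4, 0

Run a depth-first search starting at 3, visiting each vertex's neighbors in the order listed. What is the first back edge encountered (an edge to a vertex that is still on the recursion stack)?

DFS from 3 (visiting each vertex's neighbors in the order listed); mark gray on enter, black on exit:
3 gray
  1 gray
    5 gray
      11 gray
        12 gray
          13 gray
            4 gray
              0 gray
              0 black
              6 gray
                2 gray
                2 black
              6 black
            4 black
            13→0: 0 black — skip
          13 black
        12 black
      11 black
      5→13: 13 black — skip
      5→12: 12 black — skip
      5→3: 3 is gray → back edge
First back edge: 5 → 3.

5->3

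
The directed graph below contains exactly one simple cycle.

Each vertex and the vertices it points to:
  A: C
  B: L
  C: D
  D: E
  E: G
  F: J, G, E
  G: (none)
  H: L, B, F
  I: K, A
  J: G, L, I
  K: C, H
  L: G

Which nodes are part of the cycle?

DFS with gray/black marking from I:
I gray
  K gray
    C gray
      D gray
        E gray
          G gray
          G black
        E black
      D black
    C black
    H gray
      L gray
        L→G: G black — skip
      L black
      B gray
        B→L: L black — skip
      B black
      F gray
        J gray
          J→G: G black — skip
          J→L: L black — skip
          J→I: I is gray → back edge
Back edge closes the cycle I → K → H → F → J → I; its vertices are {F, H, I, J, K}.

F, H, I, J, K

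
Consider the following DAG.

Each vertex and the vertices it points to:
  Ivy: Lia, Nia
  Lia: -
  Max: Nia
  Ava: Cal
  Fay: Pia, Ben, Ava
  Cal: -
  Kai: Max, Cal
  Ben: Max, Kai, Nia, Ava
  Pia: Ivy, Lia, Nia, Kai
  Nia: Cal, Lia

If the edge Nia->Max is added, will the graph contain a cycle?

Adding Nia→Max creates a cycle iff Max can already reach Nia.
Path from Max: Max → Nia.
So Max → … → Nia → Max is a cycle.

Yes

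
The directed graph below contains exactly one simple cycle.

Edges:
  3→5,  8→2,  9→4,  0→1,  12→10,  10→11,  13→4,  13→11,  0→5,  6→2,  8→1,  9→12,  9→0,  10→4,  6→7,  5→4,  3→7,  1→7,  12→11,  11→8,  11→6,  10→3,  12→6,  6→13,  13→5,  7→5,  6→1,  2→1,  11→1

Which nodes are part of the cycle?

DFS with gray/black marking from 11:
11 gray
  8 gray
    1 gray
      7 gray
        5 gray
          4 gray
          4 black
        5 black
      7 black
    1 black
    2 gray
      2→1: 1 black — skip
    2 black
  8 black
  6 gray
    13 gray
      13→4: 4 black — skip
      13→11: 11 is gray → back edge
Back edge closes the cycle 11 → 6 → 13 → 11; its vertices are {6, 11, 13}.

6, 11, 13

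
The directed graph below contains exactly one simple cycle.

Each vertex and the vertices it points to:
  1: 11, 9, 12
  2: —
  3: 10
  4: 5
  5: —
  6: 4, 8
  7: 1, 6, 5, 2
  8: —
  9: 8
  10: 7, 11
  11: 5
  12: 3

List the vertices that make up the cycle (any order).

1, 3, 7, 10, 12

DFS with gray/black marking from 10:
10 gray
  7 gray
    1 gray
      11 gray
        5 gray
        5 black
      11 black
      9 gray
        8 gray
        8 black
      9 black
      12 gray
        3 gray
          3→10: 10 is gray → back edge
Back edge closes the cycle 10 → 7 → 1 → 12 → 3 → 10; its vertices are {1, 3, 7, 10, 12}.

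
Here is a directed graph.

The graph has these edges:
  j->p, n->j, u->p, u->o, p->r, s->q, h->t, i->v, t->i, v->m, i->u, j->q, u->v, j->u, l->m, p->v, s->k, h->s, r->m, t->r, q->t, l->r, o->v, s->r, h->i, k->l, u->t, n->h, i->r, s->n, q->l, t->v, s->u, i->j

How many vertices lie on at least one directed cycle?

8

A vertex is on a directed cycle iff it belongs to a strongly connected component of size ≥ 2 (or has a self-loop).
The vertices on cycles are {h, i, j, n, q, s, t, u} — 8 in total.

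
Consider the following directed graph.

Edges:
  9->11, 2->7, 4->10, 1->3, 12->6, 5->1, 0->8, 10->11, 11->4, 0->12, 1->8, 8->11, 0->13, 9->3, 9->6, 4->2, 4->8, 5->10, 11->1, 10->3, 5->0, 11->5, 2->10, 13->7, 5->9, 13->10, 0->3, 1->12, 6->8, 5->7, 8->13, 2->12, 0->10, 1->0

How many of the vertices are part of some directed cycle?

A vertex is on a directed cycle iff it belongs to a strongly connected component of size ≥ 2 (or has a self-loop).
The vertices on cycles are {0, 1, 2, 4, 5, 6, 8, 9, 10, 11, 12, 13} — 12 in total.

12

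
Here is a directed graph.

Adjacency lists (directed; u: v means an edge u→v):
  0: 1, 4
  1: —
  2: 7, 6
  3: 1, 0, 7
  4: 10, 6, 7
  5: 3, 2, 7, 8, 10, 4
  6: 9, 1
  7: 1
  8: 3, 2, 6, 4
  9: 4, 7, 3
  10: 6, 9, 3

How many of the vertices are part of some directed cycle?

A vertex is on a directed cycle iff it belongs to a strongly connected component of size ≥ 2 (or has a self-loop).
The vertices on cycles are {0, 3, 4, 6, 9, 10} — 6 in total.

6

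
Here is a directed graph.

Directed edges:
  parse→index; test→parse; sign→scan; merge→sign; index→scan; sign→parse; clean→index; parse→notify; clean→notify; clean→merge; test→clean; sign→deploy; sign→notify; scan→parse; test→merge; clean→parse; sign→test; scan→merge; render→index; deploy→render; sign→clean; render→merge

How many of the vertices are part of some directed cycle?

A vertex is on a directed cycle iff it belongs to a strongly connected component of size ≥ 2 (or has a self-loop).
The vertices on cycles are {scan, sign, test, clean, index, merge, parse, deploy, render} — 9 in total.

9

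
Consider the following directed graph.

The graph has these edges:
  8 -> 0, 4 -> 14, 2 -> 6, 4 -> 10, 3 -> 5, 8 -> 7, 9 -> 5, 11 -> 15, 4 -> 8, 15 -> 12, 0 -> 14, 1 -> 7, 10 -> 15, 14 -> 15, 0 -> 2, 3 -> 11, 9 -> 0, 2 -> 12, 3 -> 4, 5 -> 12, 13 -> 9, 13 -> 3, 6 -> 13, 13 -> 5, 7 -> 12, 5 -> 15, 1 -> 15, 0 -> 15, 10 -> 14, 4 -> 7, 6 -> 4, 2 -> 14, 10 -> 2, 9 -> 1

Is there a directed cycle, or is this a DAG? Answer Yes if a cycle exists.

DFS with white/gray/black marking, starting from 7:
7 gray
  12 gray
  12 black
7 black
0 gray
  15 gray
    15→12: 12 black — skip
  15 black
  14 gray
    14→15: 15 black — skip
  14 black
  2 gray
    6 gray
      13 gray
        3 gray
          4 gray
            8 gray
              8→0: 0 is gray → back edge
Back edge found, so a cycle exists: 0 → 2 → 6 → 13 → 3 → 4 → 8 → 0.

Yes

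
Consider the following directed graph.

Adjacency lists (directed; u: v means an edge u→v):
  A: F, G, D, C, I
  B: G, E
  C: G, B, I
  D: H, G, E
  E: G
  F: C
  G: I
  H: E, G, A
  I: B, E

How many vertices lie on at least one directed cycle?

7

A vertex is on a directed cycle iff it belongs to a strongly connected component of size ≥ 2 (or has a self-loop).
The vertices on cycles are {A, B, D, E, G, H, I} — 7 in total.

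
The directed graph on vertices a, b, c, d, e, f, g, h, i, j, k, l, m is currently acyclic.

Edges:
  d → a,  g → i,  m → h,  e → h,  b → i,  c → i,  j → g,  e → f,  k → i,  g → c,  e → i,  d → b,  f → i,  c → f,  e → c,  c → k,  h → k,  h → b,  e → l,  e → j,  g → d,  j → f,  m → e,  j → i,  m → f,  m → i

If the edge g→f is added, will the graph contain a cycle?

No

Adding g→f creates a cycle iff f can already reach g.
Explore from f: no path reaches g. The graph stays acyclic.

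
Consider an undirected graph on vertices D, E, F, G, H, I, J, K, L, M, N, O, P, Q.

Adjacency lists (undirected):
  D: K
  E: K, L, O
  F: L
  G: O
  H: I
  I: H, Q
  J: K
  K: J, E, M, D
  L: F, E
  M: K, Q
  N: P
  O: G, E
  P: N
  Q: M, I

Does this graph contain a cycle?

No

DFS, tracking each vertex's parent; an edge to a visited non-parent vertex closes a cycle.
Start from D:
visit D (parent –)
  visit K (parent D)
    visit J (parent K)
      J–K: parent, skip
    visit E (parent K)
      E–K: parent, skip
      visit L (parent E)
        visit F (parent L)
          F–L: parent, skip
        L–E: parent, skip
      visit O (parent E)
        visit G (parent O)
          G–O: parent, skip
        O–E: parent, skip
    visit M (parent K)
      M–K: parent, skip
      visit Q (parent M)
        Q–M: parent, skip
        visit I (parent Q)
          visit H (parent I)
            H–I: parent, skip
          I–Q: parent, skip
    K–D: parent, skip
visit N (parent –)
  visit P (parent N)
    P–N: parent, skip
No non-parent visited neighbor found — the graph is a forest.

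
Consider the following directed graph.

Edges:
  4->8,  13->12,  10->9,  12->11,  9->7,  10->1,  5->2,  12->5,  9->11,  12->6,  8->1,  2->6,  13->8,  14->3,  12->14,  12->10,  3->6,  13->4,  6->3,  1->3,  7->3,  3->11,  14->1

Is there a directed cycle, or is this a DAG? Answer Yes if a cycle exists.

Yes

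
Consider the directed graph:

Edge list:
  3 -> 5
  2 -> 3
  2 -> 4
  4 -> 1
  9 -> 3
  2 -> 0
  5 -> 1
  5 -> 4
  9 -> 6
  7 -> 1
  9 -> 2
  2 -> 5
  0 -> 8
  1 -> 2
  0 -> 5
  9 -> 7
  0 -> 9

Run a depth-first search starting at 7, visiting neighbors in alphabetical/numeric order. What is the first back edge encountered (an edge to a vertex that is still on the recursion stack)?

5->1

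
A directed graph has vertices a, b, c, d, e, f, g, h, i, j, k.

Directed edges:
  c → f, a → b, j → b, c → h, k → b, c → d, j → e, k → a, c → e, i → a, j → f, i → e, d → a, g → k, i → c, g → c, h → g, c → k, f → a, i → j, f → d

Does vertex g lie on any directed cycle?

Yes

g is on a cycle iff g can reach itself via ≥1 edge.
g → c → h → g — yes.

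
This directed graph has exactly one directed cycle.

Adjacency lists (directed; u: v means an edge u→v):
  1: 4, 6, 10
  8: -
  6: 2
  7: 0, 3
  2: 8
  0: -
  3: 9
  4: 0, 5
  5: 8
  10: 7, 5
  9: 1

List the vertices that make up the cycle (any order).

DFS with gray/black marking from 1:
1 gray
  4 gray
    0 gray
    0 black
    5 gray
      8 gray
      8 black
    5 black
  4 black
  6 gray
    2 gray
      2→8: 8 black — skip
    2 black
  6 black
  10 gray
    7 gray
      7→0: 0 black — skip
      3 gray
        9 gray
          9→1: 1 is gray → back edge
Back edge closes the cycle 1 → 10 → 7 → 3 → 9 → 1; its vertices are {1, 3, 7, 9, 10}.

1, 3, 7, 9, 10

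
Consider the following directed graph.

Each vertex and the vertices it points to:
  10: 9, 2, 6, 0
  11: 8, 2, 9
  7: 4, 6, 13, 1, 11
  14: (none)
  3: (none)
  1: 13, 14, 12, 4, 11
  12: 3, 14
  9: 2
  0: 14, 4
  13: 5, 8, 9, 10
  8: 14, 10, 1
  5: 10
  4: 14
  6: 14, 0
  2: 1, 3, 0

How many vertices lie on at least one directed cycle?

A vertex is on a directed cycle iff it belongs to a strongly connected component of size ≥ 2 (or has a self-loop).
The vertices on cycles are {1, 2, 5, 8, 9, 10, 11, 13} — 8 in total.

8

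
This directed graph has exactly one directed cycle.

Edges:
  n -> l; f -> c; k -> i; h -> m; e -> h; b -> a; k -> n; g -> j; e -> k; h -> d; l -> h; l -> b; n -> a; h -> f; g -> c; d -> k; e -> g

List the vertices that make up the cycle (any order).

DFS with gray/black marking from h:
h gray
  f gray
    c gray
    c black
  f black
  m gray
  m black
  d gray
    k gray
      n gray
        l gray
          l→h: h is gray → back edge
Back edge closes the cycle h → d → k → n → l → h; its vertices are {d, h, k, l, n}.

d, h, k, l, n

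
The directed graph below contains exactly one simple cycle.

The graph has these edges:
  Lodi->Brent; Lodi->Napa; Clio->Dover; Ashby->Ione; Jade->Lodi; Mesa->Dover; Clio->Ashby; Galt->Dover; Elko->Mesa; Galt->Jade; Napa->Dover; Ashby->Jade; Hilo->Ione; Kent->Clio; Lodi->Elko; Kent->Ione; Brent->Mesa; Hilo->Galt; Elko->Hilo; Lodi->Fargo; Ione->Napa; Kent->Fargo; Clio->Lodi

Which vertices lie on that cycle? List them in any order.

Elko, Galt, Hilo, Jade, Lodi

DFS with gray/black marking from Lodi:
Lodi gray
  Elko gray
    Mesa gray
      Dover gray
      Dover black
    Mesa black
    Hilo gray
      Galt gray
        Galt→Dover: Dover black — skip
        Jade gray
          Jade→Lodi: Lodi is gray → back edge
Back edge closes the cycle Lodi → Elko → Hilo → Galt → Jade → Lodi; its vertices are {Elko, Galt, Hilo, Jade, Lodi}.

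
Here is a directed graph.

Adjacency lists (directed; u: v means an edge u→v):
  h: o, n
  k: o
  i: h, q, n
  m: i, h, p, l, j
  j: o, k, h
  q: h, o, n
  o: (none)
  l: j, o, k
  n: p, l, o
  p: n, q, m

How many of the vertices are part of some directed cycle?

8

A vertex is on a directed cycle iff it belongs to a strongly connected component of size ≥ 2 (or has a self-loop).
The vertices on cycles are {h, i, j, l, m, n, p, q} — 8 in total.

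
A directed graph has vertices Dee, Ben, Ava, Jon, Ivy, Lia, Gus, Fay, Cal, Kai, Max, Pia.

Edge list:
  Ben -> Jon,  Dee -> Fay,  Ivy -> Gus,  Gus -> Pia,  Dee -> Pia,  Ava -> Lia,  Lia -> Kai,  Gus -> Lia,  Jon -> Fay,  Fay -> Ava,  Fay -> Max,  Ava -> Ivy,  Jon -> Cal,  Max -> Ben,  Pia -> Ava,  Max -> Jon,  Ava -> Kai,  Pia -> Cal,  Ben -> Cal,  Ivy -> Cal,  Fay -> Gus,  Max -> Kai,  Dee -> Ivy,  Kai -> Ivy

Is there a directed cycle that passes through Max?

Yes

Max is on a cycle iff Max can reach itself via ≥1 edge.
Max → Jon → Fay → Max — yes.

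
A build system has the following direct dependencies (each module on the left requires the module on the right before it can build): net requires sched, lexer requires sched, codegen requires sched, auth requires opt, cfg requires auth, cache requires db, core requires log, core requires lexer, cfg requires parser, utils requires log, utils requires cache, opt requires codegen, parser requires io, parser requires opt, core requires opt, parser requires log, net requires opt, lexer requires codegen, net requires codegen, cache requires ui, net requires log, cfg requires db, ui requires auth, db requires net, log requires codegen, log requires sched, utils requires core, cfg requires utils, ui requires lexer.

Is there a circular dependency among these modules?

No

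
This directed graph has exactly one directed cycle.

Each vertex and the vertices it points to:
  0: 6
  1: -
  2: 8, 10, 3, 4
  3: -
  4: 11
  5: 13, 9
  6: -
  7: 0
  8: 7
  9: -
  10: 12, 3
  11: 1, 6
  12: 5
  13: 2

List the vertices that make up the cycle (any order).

2, 5, 10, 12, 13

DFS with gray/black marking from 2:
2 gray
  8 gray
    7 gray
      0 gray
        6 gray
        6 black
      0 black
    7 black
  8 black
  10 gray
    12 gray
      5 gray
        13 gray
          13→2: 2 is gray → back edge
Back edge closes the cycle 2 → 10 → 12 → 5 → 13 → 2; its vertices are {2, 5, 10, 12, 13}.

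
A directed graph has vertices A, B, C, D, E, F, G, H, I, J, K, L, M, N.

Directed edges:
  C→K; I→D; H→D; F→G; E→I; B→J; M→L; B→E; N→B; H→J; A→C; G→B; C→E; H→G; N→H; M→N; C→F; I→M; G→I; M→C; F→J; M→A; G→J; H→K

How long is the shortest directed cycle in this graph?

For each vertex v, BFS finds the shortest path from v back to v.
The shortest such closed walk is M → C → E → I → M, length 4.

4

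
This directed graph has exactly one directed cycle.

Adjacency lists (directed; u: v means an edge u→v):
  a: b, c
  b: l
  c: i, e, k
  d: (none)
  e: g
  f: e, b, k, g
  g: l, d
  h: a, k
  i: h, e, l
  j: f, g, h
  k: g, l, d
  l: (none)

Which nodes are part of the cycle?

a, c, h, i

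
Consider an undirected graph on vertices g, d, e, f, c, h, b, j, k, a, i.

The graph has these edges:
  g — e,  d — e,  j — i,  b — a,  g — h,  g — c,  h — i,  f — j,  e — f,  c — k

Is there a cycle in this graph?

DFS, tracking each vertex's parent; an edge to a visited non-parent vertex closes a cycle.
Start from k:
visit k (parent –)
  visit c (parent k)
    c–k: parent, skip
    visit g (parent c)
      visit h (parent g)
        h–g: parent, skip
        visit i (parent h)
          visit j (parent i)
            visit f (parent j)
              visit e (parent f)
                e–g: g visited and ≠ parent → cycle
Cycle: g – h – i – j – f – e – g.

Yes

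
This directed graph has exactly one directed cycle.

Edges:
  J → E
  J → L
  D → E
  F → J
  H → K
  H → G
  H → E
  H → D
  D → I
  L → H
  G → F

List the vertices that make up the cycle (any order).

DFS with gray/black marking from L:
L gray
  H gray
    K gray
    K black
    E gray
    E black
    D gray
      D→E: E black — skip
      I gray
      I black
    D black
    G gray
      F gray
        J gray
          J→L: L is gray → back edge
Back edge closes the cycle L → H → G → F → J → L; its vertices are {F, G, H, J, L}.

F, G, H, J, L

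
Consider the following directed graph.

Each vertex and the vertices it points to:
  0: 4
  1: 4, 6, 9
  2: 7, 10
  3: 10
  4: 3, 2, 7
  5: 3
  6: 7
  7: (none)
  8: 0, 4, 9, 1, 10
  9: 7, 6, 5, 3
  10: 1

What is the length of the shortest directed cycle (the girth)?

For each vertex v, BFS finds the shortest path from v back to v.
The shortest such closed walk is 10 → 1 → 4 → 3 → 10, length 4.

4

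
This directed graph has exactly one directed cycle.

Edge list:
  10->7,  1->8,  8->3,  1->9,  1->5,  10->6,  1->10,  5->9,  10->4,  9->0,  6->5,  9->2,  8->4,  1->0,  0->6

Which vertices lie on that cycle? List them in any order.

0, 5, 6, 9

DFS with gray/black marking from 9:
9 gray
  2 gray
  2 black
  0 gray
    6 gray
      5 gray
        5→9: 9 is gray → back edge
Back edge closes the cycle 9 → 0 → 6 → 5 → 9; its vertices are {0, 5, 6, 9}.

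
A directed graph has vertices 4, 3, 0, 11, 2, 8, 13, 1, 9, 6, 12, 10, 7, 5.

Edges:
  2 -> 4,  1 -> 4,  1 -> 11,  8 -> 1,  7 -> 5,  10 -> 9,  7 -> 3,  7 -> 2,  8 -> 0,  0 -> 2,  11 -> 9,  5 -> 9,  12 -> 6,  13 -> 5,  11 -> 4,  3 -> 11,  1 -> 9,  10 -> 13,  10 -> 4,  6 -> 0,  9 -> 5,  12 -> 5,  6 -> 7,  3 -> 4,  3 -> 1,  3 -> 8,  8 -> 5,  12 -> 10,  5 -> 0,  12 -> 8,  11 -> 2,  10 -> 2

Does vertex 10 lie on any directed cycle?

10 lies on a cycle iff there is a path from 10 back to itself.
Exploring from 10, it never reaches itself; equivalently, its strongly connected component is a singleton.

No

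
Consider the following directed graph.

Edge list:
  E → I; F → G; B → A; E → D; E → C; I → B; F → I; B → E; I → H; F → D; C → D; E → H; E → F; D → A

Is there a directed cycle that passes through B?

B is on a cycle iff B can reach itself via ≥1 edge.
B → E → I → B — yes.

Yes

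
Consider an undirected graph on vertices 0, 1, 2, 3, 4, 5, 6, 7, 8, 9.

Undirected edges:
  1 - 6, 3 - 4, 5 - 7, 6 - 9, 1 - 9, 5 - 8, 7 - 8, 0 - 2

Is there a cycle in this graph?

DFS, tracking each vertex's parent; an edge to a visited non-parent vertex closes a cycle.
Start from 9:
visit 9 (parent –)
  visit 1 (parent 9)
    visit 6 (parent 1)
      6–1: parent, skip
      6–9: 9 visited and ≠ parent → cycle
Cycle: 9 – 1 – 6 – 9.

Yes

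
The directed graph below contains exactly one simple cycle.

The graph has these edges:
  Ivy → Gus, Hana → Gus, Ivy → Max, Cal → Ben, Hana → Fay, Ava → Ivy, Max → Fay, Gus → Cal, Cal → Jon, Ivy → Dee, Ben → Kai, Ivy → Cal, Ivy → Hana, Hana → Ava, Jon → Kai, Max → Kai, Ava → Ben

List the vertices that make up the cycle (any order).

Ava, Ivy, Hana

DFS with gray/black marking from Ivy:
Ivy gray
  Cal gray
    Ben gray
      Kai gray
      Kai black
    Ben black
    Jon gray
      Jon→Kai: Kai black — skip
    Jon black
  Cal black
  Max gray
    Fay gray
    Fay black
    Max→Kai: Kai black — skip
  Max black
  Hana gray
    Gus gray
      Gus→Cal: Cal black — skip
    Gus black
    Hana→Fay: Fay black — skip
    Ava gray
      Ava→Ben: Ben black — skip
      Ava→Ivy: Ivy is gray → back edge
Back edge closes the cycle Ivy → Hana → Ava → Ivy; its vertices are {Ava, Ivy, Hana}.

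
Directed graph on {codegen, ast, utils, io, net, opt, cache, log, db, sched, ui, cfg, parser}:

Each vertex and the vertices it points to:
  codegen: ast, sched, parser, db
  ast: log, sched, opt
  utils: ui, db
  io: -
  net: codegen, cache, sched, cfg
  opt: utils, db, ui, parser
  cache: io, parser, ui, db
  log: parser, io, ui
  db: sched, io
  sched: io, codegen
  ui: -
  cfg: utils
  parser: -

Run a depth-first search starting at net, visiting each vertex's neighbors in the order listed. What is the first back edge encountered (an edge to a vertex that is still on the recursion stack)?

sched→codegen

DFS from net (visiting each vertex's neighbors in the order listed); mark gray on enter, black on exit:
net gray
  codegen gray
    ast gray
      log gray
        parser gray
        parser black
        io gray
        io black
        ui gray
        ui black
      log black
      sched gray
        sched→io: io black — skip
        sched→codegen: codegen is gray → back edge
First back edge: sched → codegen.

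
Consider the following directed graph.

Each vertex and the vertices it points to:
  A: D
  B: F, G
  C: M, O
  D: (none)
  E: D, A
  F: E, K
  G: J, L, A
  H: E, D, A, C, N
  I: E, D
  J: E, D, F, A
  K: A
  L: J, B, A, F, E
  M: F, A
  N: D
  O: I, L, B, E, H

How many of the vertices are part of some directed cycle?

A vertex is on a directed cycle iff it belongs to a strongly connected component of size ≥ 2 (or has a self-loop).
The vertices on cycles are {B, C, G, H, L, O} — 6 in total.

6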